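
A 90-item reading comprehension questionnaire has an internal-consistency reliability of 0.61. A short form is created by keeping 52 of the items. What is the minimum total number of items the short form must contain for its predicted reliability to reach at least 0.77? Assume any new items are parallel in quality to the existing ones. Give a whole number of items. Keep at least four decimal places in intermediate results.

Short-form reliability: n = 52/90 = 0.5778; r_52 = n·r/(1+(n−1)r) ≈ 0.4747
Length factor from the short form to reach 0.77: n' = 0.77(1 − 0.4747) / [0.4747(1 − 0.77)] ≈ 3.7047
Items = 3.7047 × 52 ≈ 192.64 → 193

193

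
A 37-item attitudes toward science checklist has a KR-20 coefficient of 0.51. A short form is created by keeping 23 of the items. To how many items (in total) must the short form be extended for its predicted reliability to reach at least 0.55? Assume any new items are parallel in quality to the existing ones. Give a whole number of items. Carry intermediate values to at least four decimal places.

44

Short-form reliability: n = 23/37 = 0.6216; r_23 = n·r/(1+(n−1)r) ≈ 0.3928
Then solve for n' with r_old = 0.3928, r_target = 0.55: n' = 0.55(1 − 0.3928)/[0.3928(1 − 0.55)] = 1.8893
Total items = 1.8893 × 23 = 43.45, rounded up to 44.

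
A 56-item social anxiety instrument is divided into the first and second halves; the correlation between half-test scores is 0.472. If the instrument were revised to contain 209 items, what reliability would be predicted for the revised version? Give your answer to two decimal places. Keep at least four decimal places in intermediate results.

0.87

Full-test reliability from the split-half r: r_full = 2(0.472)/(1 + 0.472) = 0.6413
Length factor from 56 to 209 items: n = 209/56 = 3.7321
r_new = n·r_full / (1 + (n − 1)·r_full) = 2.3934 / 2.7521 ≈ 0.8697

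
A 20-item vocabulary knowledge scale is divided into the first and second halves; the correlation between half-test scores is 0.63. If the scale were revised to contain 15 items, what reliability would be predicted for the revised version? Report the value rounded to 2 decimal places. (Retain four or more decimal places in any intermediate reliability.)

0.72

First correct the split-half correlation to full-test reliability: r_full = 2 × 0.63 / (1 + 0.63) ≈ 0.7730
Then adjust to 15 items: n = 15/20 = 0.7500
r_new = n·r_full / (1 + (n − 1)·r_full) = 0.5797 / 0.8067 ≈ 0.7186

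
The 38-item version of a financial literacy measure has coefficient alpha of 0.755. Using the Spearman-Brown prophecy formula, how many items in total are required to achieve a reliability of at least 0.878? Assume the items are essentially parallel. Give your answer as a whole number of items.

Invert Spearman-Brown to solve for n:
n = r_target (1 − r_old) / [ r_old (1 − r_target) ]
n = [0.878 × 0.245] / [0.755 × 0.122]
  = 0.215110 / 0.092110 = 2.3354
So the test needs 2.3354 × 38 ≈ 88.75 items; rounding up, 89.

89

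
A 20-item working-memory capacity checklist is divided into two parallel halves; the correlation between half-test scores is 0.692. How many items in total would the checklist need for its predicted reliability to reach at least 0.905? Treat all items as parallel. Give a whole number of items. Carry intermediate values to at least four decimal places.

43

Corrected full-test reliability: r_full = 2 × 0.692 / (1 + 0.692) ≈ 0.8180
Solve Spearman-Brown for n: n = 0.905(1 − 0.8180) / [0.8180(1 − 0.905)] = 2.1195
Required items = 2.1195 × 20 = 42.39, so 43 items.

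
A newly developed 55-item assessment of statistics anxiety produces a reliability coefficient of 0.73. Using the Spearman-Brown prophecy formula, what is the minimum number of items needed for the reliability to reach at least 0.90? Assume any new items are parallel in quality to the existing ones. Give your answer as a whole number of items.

184

Invert Spearman-Brown to solve for n:
n = r*(1 − r) / [ r (1 − r*) ]
n = [0.90 × 0.27] / [0.73 × 0.10]
  = 0.2430 / 0.0730 = 3.3288
Items needed = n × 55 = 3.3288 × 55 ≈ 183.08 → round up to 184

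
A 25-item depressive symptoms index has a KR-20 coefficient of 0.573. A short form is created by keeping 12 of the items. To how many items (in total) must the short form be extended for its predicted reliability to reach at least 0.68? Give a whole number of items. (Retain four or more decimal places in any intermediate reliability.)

First, r for the 12-item form: n = 12/25 = 0.4800, so r_12 = 0.4800·0.573/(1 + (0.4800 − 1)·0.573) = 0.3918
Length factor from the short form to reach 0.68: n' = 0.68(1 − 0.3918) / [0.3918(1 − 0.68)] ≈ 3.2987
Items = 3.2987 × 12 ≈ 39.58 → 40

40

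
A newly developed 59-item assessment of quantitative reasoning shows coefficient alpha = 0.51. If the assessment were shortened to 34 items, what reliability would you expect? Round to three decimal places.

0.375

Length ratio n = 34/59 = 0.5763
By Spearman-Brown, r_new = n r / (1 + (n − 1) r).
r_new = 0.5763·0.51 / [1 + (0.5763 − 1)·0.51]
     = 0.2939 / 0.7839 = 0.3749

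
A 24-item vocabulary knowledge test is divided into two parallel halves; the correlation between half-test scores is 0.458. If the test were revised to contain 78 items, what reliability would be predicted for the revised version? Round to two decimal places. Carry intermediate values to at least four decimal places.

Full-test reliability from the split-half r: r_full = 2(0.458)/(1 + 0.458) = 0.6283
Length factor from 24 to 78 items: n = 78/24 = 3.2500
r_new = n·r_full / (1 + (n − 1)·r_full) = 2.0420 / 2.4137 ≈ 0.8460

0.85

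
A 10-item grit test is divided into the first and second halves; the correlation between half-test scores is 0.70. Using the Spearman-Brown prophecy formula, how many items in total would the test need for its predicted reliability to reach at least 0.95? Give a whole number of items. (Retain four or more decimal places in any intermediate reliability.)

r_full = 2(0.70)/(1 + 0.70) = 0.8235
n = r_tgt(1 − r_full) / [r_full(1 − r_tgt)] = 0.95 × 0.1765 / (0.8235 × 0.05) ≈ 4.0723
Required items = 4.0723 × 10 = 40.72, so 41 items.

41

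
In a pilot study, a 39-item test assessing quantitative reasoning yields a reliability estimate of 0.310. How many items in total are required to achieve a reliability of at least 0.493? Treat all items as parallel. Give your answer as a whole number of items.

n = [0.493 × 0.690] / [0.310 × 0.507]
  = 0.340170 / 0.157170 = 2.1643
Items needed = n × 39 = 2.1643 × 39 ≈ 84.41 → round up to 85

85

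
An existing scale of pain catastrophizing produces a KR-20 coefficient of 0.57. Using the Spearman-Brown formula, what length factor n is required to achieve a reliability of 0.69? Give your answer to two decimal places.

1.68

n = 0.69 × (1 − 0.57) / [ 0.57 × (1 − 0.69) ]
  = 0.2967 / 0.1767 = 1.6791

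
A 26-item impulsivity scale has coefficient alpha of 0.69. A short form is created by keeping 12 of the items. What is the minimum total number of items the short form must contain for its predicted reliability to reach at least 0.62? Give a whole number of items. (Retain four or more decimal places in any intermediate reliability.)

Short-form reliability: n = 12/26 = 0.4615; r_12 = n·r/(1+(n−1)r) ≈ 0.5067
Then solve for n' with r_old = 0.5067, r_target = 0.62: n' = 0.62(1 − 0.5067)/[0.5067(1 − 0.62)] = 1.5884
Total items = 1.5884 × 12 = 19.06, rounded up to 20.

20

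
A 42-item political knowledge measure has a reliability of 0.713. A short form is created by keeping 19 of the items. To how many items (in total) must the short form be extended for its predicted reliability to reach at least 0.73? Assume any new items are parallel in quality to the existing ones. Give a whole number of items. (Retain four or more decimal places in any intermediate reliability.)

46

First, r for the 19-item form: n = 19/42 = 0.4524, so r_19 = 0.4524·0.713/(1 + (0.4524 − 1)·0.713) = 0.5292
Length factor from the short form to reach 0.73: n' = 0.73(1 − 0.5292) / [0.5292(1 − 0.73)] ≈ 2.4053
Total items = 2.4053 × 19 = 45.70, rounded up to 46.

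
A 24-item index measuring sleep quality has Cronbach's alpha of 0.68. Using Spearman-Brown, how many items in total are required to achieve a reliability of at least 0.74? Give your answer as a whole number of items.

Rearranging the Spearman-Brown formula for n,
n = r*(1 − r) / [ r (1 − r*) ]
n = [0.74 × 0.32] / [0.68 × 0.26]
n = 0.2368 / 0.1768 ≈ 1.3394
1.3394 × 24 = 32.15 → 33 items

33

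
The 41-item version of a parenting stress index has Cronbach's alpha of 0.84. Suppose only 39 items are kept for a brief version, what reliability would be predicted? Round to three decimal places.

0.833

n = 39/41 = 0.9512
Apply the Spearman-Brown prophecy formula, r' = nr / [1 + (n − 1)r]:
r_new = 0.9512·0.84 / [1 + (0.9512 − 1)·0.84]
     = 0.7990 / 0.9590 = 0.8332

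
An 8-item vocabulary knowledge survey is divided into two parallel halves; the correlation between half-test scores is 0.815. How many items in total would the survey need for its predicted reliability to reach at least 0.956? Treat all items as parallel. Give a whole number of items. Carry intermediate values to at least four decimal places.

20

Corrected full-test reliability: r_full = 2 × 0.815 / (1 + 0.815) ≈ 0.8981
Solve Spearman-Brown for n: n = 0.956(1 − 0.8981) / [0.8981(1 − 0.956)] = 2.4652
Required items = 2.4652 × 8 = 19.72, so 20 items.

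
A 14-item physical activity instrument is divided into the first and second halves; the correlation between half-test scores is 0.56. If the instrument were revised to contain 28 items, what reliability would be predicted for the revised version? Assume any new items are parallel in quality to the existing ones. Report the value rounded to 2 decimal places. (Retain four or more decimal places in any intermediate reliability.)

0.84

Spearman-Brown correction (n = 2): r_full = 2·0.56/(1 + 0.56) = 0.7179
Length factor from 14 to 28 items: n = 28/14 = 2.0000
r_new = n·r_full / (1 + (n − 1)·r_full) = 1.4358 / 1.7179 ≈ 0.8358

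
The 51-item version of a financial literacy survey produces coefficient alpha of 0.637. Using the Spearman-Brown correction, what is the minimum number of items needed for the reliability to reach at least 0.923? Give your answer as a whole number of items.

349

Spearman-Brown solved for the length factor n:
n = r_target (1 − r_old) / [ r_old (1 − r_target) ]
n = [0.923 × 0.363] / [0.637 × 0.077]
  = 0.335049 / 0.049049 = 6.8309
6.8309 × 51 = 348.38 → 349 items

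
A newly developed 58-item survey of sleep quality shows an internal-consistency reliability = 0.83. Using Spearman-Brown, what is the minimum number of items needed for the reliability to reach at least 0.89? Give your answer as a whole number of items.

Rearranging the Spearman-Brown formula for n,
n = r*(1 − r) / [ r (1 − r*) ]
n = 0.89 × (1 − 0.83) / [ 0.83 × (1 − 0.89) ]
n = 0.1513 / 0.0913 ≈ 1.6572
1.6572 × 58 = 96.12 → 97 items

97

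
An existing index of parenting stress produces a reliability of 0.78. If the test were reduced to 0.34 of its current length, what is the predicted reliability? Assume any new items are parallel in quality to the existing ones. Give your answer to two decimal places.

0.55

Spearman-Brown: r_new = n·r / (1 + (n − 1)·r)
r_new = (0.34 × 0.78) / (1 + (0.34 − 1) × 0.78)
r_new = 0.2652 / 0.4852 ≈ 0.5466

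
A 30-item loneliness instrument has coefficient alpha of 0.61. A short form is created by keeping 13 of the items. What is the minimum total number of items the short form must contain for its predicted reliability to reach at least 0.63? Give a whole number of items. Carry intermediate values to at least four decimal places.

33

First, r for the 13-item form: n = 13/30 = 0.4333, so r_13 = 0.4333·0.61/(1 + (0.4333 − 1)·0.61) = 0.4040
Then solve for n' with r_old = 0.4040, r_target = 0.63: n' = 0.63(1 − 0.4040)/[0.4040(1 − 0.63)] = 2.5119
Total items = 2.5119 × 13 = 32.65, rounded up to 33.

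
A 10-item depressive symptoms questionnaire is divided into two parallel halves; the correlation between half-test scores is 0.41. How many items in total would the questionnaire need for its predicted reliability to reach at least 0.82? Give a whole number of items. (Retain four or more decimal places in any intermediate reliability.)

33

Corrected full-test reliability: r_full = 2 × 0.41 / (1 + 0.41) ≈ 0.5816
Solve Spearman-Brown for n: n = 0.82(1 − 0.5816) / [0.5816(1 − 0.82)] = 3.2772
Items = 3.2772 × 10 ≈ 32.77 → 33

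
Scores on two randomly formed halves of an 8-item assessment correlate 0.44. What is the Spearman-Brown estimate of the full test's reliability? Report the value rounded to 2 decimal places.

0.61

The full test is twice the length of either half (n = 2).
r_full = 2(0.44) / (1 + 0.44)
r_full = 0.8800 / 1.4400 ≈ 0.6111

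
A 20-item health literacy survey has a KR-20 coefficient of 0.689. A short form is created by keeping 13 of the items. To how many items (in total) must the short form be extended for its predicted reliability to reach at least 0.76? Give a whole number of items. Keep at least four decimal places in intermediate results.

29

First, r for the 13-item form: n = 13/20 = 0.6500, so r_13 = 0.6500·0.689/(1 + (0.6500 − 1)·0.689) = 0.5902
Then solve for n' with r_old = 0.5902, r_target = 0.76: n' = 0.76(1 − 0.5902)/[0.5902(1 − 0.76)] = 2.1987
Items = 2.1987 × 13 ≈ 28.58 → 29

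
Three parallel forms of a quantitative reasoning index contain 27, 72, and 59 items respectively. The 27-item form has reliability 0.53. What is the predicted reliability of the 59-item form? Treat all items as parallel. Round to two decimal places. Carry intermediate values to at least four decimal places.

Only the ratio of lengths matters: n = 59/27 = 2.1852
r_{59} = n·r / (1 + (n − 1)·r) = 1.1582 / 1.6282 ≈ 0.7113

0.71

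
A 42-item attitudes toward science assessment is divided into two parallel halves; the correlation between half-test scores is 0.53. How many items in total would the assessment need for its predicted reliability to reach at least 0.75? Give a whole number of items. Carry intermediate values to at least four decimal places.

Corrected full-test reliability: r_full = 2 × 0.53 / (1 + 0.53) ≈ 0.6928
n = r_tgt(1 − r_full) / [r_full(1 − r_tgt)] = 0.75 × 0.3072 / (0.6928 × 0.25) ≈ 1.3303
Required items = 1.3303 × 42 = 55.87, so 56 items.

56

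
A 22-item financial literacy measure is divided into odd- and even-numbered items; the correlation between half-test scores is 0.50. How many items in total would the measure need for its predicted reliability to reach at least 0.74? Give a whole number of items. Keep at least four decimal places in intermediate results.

32

Corrected full-test reliability: r_full = 2 × 0.50 / (1 + 0.50) ≈ 0.6667
Solve Spearman-Brown for n: n = 0.74(1 − 0.6667) / [0.6667(1 − 0.74)] = 1.4229
Required items = 1.4229 × 22 = 31.30, so 32 items.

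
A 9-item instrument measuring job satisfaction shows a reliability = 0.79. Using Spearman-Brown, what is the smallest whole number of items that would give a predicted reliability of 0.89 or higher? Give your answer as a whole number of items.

Rearranging the Spearman-Brown formula for n,
n = r_target (1 − r_old) / [ r_old (1 − r_target) ]
n = 0.89 × (1 − 0.79) / [ 0.79 × (1 − 0.89) ]
  = 0.1869 / 0.0869 = 2.1507
So the test needs 2.1507 × 9 ≈ 19.36 items; rounding up, 20.

20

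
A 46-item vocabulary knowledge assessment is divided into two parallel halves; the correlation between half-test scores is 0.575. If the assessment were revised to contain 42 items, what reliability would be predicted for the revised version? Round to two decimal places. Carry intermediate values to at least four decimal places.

Spearman-Brown correction (n = 2): r_full = 2·0.575/(1 + 0.575) = 0.7302
Then adjust to 42 items: n = 42/46 = 0.9130
r_new = n·r_full / (1 + (n − 1)·r_full) = 0.6667 / 0.9365 ≈ 0.7119

0.71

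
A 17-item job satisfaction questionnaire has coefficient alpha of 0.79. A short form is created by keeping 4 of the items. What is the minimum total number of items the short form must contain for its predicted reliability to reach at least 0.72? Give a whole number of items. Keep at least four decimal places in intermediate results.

Short-form reliability: n = 4/17 = 0.2353; r_4 = n·r/(1+(n−1)r) ≈ 0.4695
Then solve for n' with r_old = 0.4695, r_target = 0.72: n' = 0.72(1 − 0.4695)/[0.4695(1 − 0.72)] = 2.9055
Total items = 2.9055 × 4 = 11.62, rounded up to 12.

12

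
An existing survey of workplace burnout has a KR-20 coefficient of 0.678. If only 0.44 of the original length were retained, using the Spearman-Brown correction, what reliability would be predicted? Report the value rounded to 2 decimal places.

0.48

r_new = (0.44 × 0.678) / (1 + (0.44 − 1) × 0.678)
     = 0.2983 / 0.6203 = 0.4809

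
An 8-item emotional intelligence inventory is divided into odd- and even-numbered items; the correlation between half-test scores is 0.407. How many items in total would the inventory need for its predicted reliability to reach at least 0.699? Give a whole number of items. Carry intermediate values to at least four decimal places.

14

Corrected full-test reliability: r_full = 2 × 0.407 / (1 + 0.407) ≈ 0.5785
Solve Spearman-Brown for n: n = 0.699(1 − 0.5785) / [0.5785(1 − 0.699)] = 1.6920
Required items = 1.6920 × 8 = 13.54, so 14 items.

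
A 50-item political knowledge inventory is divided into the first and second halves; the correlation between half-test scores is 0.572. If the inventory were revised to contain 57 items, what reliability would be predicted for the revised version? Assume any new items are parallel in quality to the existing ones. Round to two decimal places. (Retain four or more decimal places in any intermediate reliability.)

First correct the split-half correlation to full-test reliability: r_full = 2 × 0.572 / (1 + 0.572) ≈ 0.7277
Length factor from 50 to 57 items: n = 57/50 = 1.1400
r_new = n·r_full / (1 + (n − 1)·r_full) = 0.8296 / 1.1019 ≈ 0.7529

0.75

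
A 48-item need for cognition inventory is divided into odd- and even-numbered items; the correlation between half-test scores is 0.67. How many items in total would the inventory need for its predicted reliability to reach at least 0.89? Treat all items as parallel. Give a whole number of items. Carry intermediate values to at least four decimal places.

96

r_full = 2(0.67)/(1 + 0.67) = 0.8024
n = r_tgt(1 − r_full) / [r_full(1 − r_tgt)] = 0.89 × 0.1976 / (0.8024 × 0.11) ≈ 1.9925
Items = 1.9925 × 48 ≈ 95.64 → 96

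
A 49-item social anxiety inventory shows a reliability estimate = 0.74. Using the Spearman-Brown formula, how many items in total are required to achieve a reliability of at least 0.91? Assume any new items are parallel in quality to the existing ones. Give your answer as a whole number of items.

175

Spearman-Brown solved for the length factor n:
n = r_target (1 − r_old) / [ r_old (1 − r_target) ]
n = 0.91(1 − 0.74) / [0.74(1 − 0.91)]
n = 0.2366 / 0.0666 ≈ 3.5526
Items needed = n × 49 = 3.5526 × 49 ≈ 174.08 → round up to 175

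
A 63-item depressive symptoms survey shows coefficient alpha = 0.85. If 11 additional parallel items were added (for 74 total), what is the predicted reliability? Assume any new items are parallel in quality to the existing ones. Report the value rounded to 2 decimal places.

0.87

n = 74/63 = 1.1746
r_new = 1.1746·0.85 / [1 + (1.1746 − 1)·0.85]
r_new = 0.9984 / 1.1484 ≈ 0.8694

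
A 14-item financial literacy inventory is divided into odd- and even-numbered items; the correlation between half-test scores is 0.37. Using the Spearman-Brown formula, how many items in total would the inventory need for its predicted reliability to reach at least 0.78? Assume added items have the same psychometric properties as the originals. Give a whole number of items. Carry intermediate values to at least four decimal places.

43

r_full = 2(0.37)/(1 + 0.37) = 0.5401
Solve Spearman-Brown for n: n = 0.78(1 − 0.5401) / [0.5401(1 − 0.78)] = 3.0190
Required items = 3.0190 × 14 = 42.27, so 43 items.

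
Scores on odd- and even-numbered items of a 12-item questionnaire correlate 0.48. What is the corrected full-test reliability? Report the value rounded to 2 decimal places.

r_full = 2(0.48) / (1 + 0.48)
       = 0.9600 / 1.4800 = 0.6486

0.65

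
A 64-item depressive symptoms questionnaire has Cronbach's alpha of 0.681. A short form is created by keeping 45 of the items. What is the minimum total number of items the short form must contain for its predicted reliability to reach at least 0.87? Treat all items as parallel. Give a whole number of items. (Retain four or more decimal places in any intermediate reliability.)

201

Short-form reliability: n = 45/64 = 0.7031; r_45 = n·r/(1+(n−1)r) ≈ 0.6002
Then solve for n' with r_old = 0.6002, r_target = 0.87: n' = 0.87(1 − 0.6002)/[0.6002(1 − 0.87)] = 4.4578
Items = 4.4578 × 45 ≈ 200.60 → 201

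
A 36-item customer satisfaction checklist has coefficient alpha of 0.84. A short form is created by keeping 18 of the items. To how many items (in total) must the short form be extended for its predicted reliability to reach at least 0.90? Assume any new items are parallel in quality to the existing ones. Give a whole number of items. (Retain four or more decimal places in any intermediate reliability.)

62

First, r for the 18-item form: n = 18/36 = 0.5000, so r_18 = 0.5000·0.84/(1 + (0.5000 − 1)·0.84) = 0.7241
Then solve for n' with r_old = 0.7241, r_target = 0.90: n' = 0.90(1 − 0.7241)/[0.7241(1 − 0.90)] = 3.4292
Items = 3.4292 × 18 ≈ 61.73 → 62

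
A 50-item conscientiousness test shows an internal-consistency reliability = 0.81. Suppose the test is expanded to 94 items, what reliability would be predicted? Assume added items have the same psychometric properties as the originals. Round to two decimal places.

0.89

The new length is 94/50 = 1.88 times the old.
Apply the Spearman-Brown prophecy formula, r' = nr / [1 + (n − 1)r]:
r_new = (1.88 × 0.81) / (1 + (1.88 − 1) × 0.81)
     = 1.5228 / 1.7128 = 0.8891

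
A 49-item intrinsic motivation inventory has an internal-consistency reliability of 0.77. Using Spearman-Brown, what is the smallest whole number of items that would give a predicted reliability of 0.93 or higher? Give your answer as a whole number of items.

Invert Spearman-Brown to solve for n:
n = r_target (1 − r_old) / [ r_old (1 − r_target) ]
n = 0.93(1 − 0.77) / [0.77(1 − 0.93)]
  = 0.2139 / 0.0539 = 3.9685
Items needed = n × 49 = 3.9685 × 49 ≈ 194.46 → round up to 195

195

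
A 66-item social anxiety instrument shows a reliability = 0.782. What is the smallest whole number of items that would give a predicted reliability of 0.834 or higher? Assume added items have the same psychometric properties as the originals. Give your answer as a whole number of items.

93

Spearman-Brown solved for the length factor n:
n = r*(1 − r) / [ r (1 − r*) ]
n = [0.834 × 0.218] / [0.782 × 0.166]
n = 0.181812 / 0.129812 ≈ 1.4006
Items needed = n × 66 = 1.4006 × 66 ≈ 92.44 → round up to 93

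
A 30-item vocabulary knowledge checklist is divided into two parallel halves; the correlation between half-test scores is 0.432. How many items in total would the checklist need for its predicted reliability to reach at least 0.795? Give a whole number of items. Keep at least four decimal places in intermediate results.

77

r_full = 2(0.432)/(1 + 0.432) = 0.6034
n = r_tgt(1 − r_full) / [r_full(1 − r_tgt)] = 0.795 × 0.3966 / (0.6034 × 0.205) ≈ 2.5489
Required items = 2.5489 × 30 = 76.47, so 77 items.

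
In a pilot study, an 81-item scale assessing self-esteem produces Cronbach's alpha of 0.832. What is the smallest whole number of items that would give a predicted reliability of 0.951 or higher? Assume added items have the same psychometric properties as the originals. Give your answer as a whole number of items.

n = 0.951 × (1 − 0.832) / [ 0.832 × (1 − 0.951) ]
  = 0.159768 / 0.040768 = 3.9190
So the test needs 3.9190 × 81 ≈ 317.44 items; rounding up, 318.

318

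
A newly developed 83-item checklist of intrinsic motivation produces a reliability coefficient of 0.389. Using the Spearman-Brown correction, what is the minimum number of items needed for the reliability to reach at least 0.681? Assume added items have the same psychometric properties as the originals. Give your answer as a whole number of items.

279

Rearranging the Spearman-Brown formula for n,
n = r_target (1 − r_old) / [ r_old (1 − r_target) ]
n = 0.681 × (1 − 0.389) / [ 0.389 × (1 − 0.681) ]
n = 0.416091 / 0.124091 ≈ 3.3531
3.3531 × 83 = 278.31 → 279 items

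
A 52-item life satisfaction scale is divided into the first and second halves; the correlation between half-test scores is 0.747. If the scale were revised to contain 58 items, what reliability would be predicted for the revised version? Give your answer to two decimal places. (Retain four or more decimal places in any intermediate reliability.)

Spearman-Brown correction (n = 2): r_full = 2·0.747/(1 + 0.747) = 0.8552
Length factor from 52 to 58 items: n = 58/52 = 1.1154
r_new = n·r_full / (1 + (n − 1)·r_full) = 0.9539 / 1.0987 ≈ 0.8682

0.87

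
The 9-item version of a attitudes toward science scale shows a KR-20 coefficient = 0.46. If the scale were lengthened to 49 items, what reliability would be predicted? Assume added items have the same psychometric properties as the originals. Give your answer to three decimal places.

The new length is 49/9 = 5.4444 times the old.
r_new = 5.4444·0.46 / [1 + (5.4444 − 1)·0.46]
     = 2.5044 / 3.0444 = 0.8226

0.823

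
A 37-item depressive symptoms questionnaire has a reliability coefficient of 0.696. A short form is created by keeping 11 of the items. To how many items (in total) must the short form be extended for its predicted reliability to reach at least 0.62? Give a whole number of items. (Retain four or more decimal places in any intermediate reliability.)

27

First, r for the 11-item form: n = 11/37 = 0.2973, so r_11 = 0.2973·0.696/(1 + (0.2973 − 1)·0.696) = 0.4050
Length factor from the short form to reach 0.62: n' = 0.62(1 − 0.4050) / [0.4050(1 − 0.62)] ≈ 2.3970
Items = 2.3970 × 11 ≈ 26.37 → 27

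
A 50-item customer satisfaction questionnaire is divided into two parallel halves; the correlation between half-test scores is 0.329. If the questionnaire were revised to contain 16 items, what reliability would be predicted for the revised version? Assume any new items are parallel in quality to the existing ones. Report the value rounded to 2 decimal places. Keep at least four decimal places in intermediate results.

0.24

First correct the split-half correlation to full-test reliability: r_full = 2 × 0.329 / (1 + 0.329) ≈ 0.4951
Then adjust to 16 items: n = 16/50 = 0.3200
r_new = n·r_full / (1 + (n − 1)·r_full) = 0.1584 / 0.6633 ≈ 0.2388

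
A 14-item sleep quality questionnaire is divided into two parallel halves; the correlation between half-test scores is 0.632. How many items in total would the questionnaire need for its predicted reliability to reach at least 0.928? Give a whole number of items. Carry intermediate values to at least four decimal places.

53

Corrected full-test reliability: r_full = 2 × 0.632 / (1 + 0.632) ≈ 0.7745
n = r_tgt(1 − r_full) / [r_full(1 − r_tgt)] = 0.928 × 0.2255 / (0.7745 × 0.072) ≈ 3.7527
Items = 3.7527 × 14 ≈ 52.54 → 53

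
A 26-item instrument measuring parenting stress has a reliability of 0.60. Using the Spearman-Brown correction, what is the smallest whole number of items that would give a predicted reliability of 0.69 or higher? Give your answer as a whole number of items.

39

Spearman-Brown solved for the length factor n:
n = r*(1 − r) / [ r (1 − r*) ]
n = 0.69(1 − 0.60) / [0.60(1 − 0.69)]
n = 0.2760 / 0.1860 ≈ 1.4839
Items needed = n × 26 = 1.4839 × 26 ≈ 38.58 → round up to 39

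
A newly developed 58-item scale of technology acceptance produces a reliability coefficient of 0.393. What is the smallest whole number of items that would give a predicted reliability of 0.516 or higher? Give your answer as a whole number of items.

Invert Spearman-Brown to solve for n:
n = r*(1 − r) / [ r (1 − r*) ]
n = [0.516 × 0.607] / [0.393 × 0.484]
  = 0.313212 / 0.190212 = 1.6466
So the test needs 1.6466 × 58 ≈ 95.50 items; rounding up, 96.

96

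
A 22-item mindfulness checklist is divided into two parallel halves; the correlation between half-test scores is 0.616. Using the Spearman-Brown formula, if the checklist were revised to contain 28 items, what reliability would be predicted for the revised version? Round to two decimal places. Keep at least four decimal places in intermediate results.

Full-test reliability from the split-half r: r_full = 2(0.616)/(1 + 0.616) = 0.7624
Length factor from 22 to 28 items: n = 28/22 = 1.2727
r_new = n·r_full / (1 + (n − 1)·r_full) = 0.9703 / 1.2079 ≈ 0.8033

0.80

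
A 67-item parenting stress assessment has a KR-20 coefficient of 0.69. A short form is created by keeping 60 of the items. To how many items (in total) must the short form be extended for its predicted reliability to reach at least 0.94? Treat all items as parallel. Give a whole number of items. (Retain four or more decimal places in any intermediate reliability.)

472

Short-form reliability: n = 60/67 = 0.8955; r_60 = n·r/(1+(n−1)r) ≈ 0.6659
Length factor from the short form to reach 0.94: n' = 0.94(1 − 0.6659) / [0.6659(1 − 0.94)] ≈ 7.8604
Items = 7.8604 × 60 ≈ 471.62 → 472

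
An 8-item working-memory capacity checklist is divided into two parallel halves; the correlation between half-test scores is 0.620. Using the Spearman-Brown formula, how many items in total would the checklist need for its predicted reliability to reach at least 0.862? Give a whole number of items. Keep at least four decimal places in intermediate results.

16

r_full = 2(0.620)/(1 + 0.620) = 0.7654
n = r_tgt(1 − r_full) / [r_full(1 − r_tgt)] = 0.862 × 0.2346 / (0.7654 × 0.138) ≈ 1.9146
Required items = 1.9146 × 8 = 15.32, so 16 items.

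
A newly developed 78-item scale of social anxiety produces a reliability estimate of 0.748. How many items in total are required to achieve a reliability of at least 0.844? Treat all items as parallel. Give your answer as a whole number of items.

143

n = 0.844(1 − 0.748) / [0.748(1 − 0.844)]
  = 0.212688 / 0.116688 = 1.8227
1.8227 × 78 = 142.17 → 143 items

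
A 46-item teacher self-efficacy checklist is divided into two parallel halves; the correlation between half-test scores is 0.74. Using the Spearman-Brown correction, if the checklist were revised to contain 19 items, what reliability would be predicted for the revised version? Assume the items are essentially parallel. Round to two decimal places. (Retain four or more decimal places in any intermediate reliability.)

Spearman-Brown correction (n = 2): r_full = 2·0.74/(1 + 0.74) = 0.8506
Length factor from 46 to 19 items: n = 19/46 = 0.4130
r_new = n·r_full / (1 + (n − 1)·r_full) = 0.3513 / 0.5007 ≈ 0.7016

0.70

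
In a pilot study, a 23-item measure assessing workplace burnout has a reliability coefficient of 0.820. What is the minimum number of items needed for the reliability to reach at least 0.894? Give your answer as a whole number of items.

Spearman-Brown solved for the length factor n:
n = r_target (1 − r_old) / [ r_old (1 − r_target) ]
n = 0.894(1 − 0.820) / [0.820(1 − 0.894)]
  = 0.160920 / 0.086920 = 1.8514
1.8514 × 23 = 42.58 → 43 items

43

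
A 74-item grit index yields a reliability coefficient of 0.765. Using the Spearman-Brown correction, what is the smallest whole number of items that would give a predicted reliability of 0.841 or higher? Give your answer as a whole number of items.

121

n = [0.841 × 0.235] / [0.765 × 0.159]
  = 0.197635 / 0.121635 = 1.6248
So the test needs 1.6248 × 74 ≈ 120.24 items; rounding up, 121.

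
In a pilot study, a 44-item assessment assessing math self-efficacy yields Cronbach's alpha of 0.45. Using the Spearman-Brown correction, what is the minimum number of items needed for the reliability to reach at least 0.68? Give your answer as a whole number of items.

115

n = 0.68(1 − 0.45) / [0.45(1 − 0.68)]
n = 0.3740 / 0.1440 ≈ 2.5972
So the test needs 2.5972 × 44 ≈ 114.28 items; rounding up, 115.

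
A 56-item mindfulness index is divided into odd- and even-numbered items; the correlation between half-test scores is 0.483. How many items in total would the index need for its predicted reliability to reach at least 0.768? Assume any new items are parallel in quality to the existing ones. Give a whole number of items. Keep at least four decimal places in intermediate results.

r_full = 2(0.483)/(1 + 0.483) = 0.6514
Solve Spearman-Brown for n: n = 0.768(1 − 0.6514) / [0.6514(1 − 0.768)] = 1.7715
Required items = 1.7715 × 56 = 99.20, so 100 items.

100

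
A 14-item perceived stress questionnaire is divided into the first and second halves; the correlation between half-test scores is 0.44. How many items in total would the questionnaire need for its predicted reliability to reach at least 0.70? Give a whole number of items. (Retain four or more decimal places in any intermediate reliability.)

21

Corrected full-test reliability: r_full = 2 × 0.44 / (1 + 0.44) ≈ 0.6111
Solve Spearman-Brown for n: n = 0.70(1 − 0.6111) / [0.6111(1 − 0.70)] = 1.4849
Required items = 1.4849 × 14 = 20.79, so 21 items.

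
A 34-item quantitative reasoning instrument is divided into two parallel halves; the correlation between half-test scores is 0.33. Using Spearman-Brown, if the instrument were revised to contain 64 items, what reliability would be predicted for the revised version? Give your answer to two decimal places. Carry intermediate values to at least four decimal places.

0.65

Full-test reliability from the split-half r: r_full = 2(0.33)/(1 + 0.33) = 0.4962
Length factor from 34 to 64 items: n = 64/34 = 1.8824
r_new = n·r_full / (1 + (n − 1)·r_full) = 0.9340 / 1.4378 ≈ 0.6496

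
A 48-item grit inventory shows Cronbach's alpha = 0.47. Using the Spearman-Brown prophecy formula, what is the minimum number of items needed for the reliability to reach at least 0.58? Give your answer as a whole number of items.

Spearman-Brown solved for the length factor n:
n = r_target (1 − r_old) / [ r_old (1 − r_target) ]
n = 0.58(1 − 0.47) / [0.47(1 − 0.58)]
  = 0.3074 / 0.1974 = 1.5572
Items needed = n × 48 = 1.5572 × 48 ≈ 74.75 → round up to 75

75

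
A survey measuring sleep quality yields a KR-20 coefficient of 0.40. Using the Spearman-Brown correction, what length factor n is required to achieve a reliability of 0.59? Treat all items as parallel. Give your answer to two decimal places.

2.16

Spearman-Brown solved for the length factor n:
n = r_target (1 − r_old) / [ r_old (1 − r_target) ]
n = 0.59 × (1 − 0.40) / [ 0.40 × (1 − 0.59) ]
  = 0.3540 / 0.1640 = 2.1585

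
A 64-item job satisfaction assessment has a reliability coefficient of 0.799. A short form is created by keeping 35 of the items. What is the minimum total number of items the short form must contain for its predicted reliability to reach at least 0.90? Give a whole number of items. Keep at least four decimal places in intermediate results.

First, r for the 35-item form: n = 35/64 = 0.5469, so r_35 = 0.5469·0.799/(1 + (0.5469 − 1)·0.799) = 0.6849
Length factor from the short form to reach 0.90: n' = 0.90(1 − 0.6849) / [0.6849(1 − 0.90)] ≈ 4.1406
Total items = 4.1406 × 35 = 144.92, rounded up to 145.

145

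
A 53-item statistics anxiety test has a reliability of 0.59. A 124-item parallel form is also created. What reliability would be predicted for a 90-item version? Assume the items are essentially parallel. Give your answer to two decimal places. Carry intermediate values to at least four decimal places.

Only the ratio of lengths matters: n = 90/53 = 1.6981
r_{90} = n·r / (1 + (n − 1)·r) = 1.0019 / 1.4119 ≈ 0.7096

0.71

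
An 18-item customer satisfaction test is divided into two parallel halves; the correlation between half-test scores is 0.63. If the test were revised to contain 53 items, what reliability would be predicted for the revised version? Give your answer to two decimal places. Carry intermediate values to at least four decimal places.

0.91

Spearman-Brown correction (n = 2): r_full = 2·0.63/(1 + 0.63) = 0.7730
Length factor from 18 to 53 items: n = 53/18 = 2.9444
r_new = n·r_full / (1 + (n − 1)·r_full) = 2.2760 / 2.5030 ≈ 0.9093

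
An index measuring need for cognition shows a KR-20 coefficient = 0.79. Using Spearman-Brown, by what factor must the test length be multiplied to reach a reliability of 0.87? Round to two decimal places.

n = [0.87 × 0.21] / [0.79 × 0.13]
n = 0.1827 / 0.1027 ≈ 1.7790

1.78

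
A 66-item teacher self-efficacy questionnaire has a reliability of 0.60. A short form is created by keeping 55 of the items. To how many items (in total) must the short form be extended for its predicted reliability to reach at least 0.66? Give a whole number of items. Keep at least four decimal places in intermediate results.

86

First, r for the 55-item form: n = 55/66 = 0.8333, so r_55 = 0.8333·0.60/(1 + (0.8333 − 1)·0.60) = 0.5555
Then solve for n' with r_old = 0.5555, r_target = 0.66: n' = 0.66(1 − 0.5555)/[0.5555(1 − 0.66)] = 1.5533
Items = 1.5533 × 55 ≈ 85.43 → 86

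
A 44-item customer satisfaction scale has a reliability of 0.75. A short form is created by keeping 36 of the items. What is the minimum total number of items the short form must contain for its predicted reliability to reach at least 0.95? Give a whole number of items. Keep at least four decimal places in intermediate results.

279

Short-form reliability: n = 36/44 = 0.8182; r_36 = n·r/(1+(n−1)r) ≈ 0.7105
Length factor from the short form to reach 0.95: n' = 0.95(1 − 0.7105) / [0.7105(1 − 0.95)] ≈ 7.7417
Total items = 7.7417 × 36 = 278.70, rounded up to 279.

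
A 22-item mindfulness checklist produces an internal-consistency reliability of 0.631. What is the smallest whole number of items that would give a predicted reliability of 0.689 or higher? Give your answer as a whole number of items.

Spearman-Brown solved for the length factor n:
n = r*(1 − r) / [ r (1 − r*) ]
n = [0.689 × 0.369] / [0.631 × 0.311]
n = 0.254241 / 0.196241 ≈ 1.2956
Items needed = n × 22 = 1.2956 × 22 ≈ 28.50 → round up to 29

29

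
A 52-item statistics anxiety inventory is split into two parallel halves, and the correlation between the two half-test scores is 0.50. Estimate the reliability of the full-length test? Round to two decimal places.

The full test is twice the length of either half (n = 2).
r_full = 2r_hh / (1 + r_hh) = 2 × 0.50 / (1 + 0.50)
       = 1.0000 / 1.5000 = 0.6667

0.67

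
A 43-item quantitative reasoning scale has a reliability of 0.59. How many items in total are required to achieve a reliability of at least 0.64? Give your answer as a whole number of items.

54

n = 0.64(1 − 0.59) / [0.59(1 − 0.64)]
  = 0.2624 / 0.2124 = 1.2354
So the test needs 1.2354 × 43 ≈ 53.12 items; rounding up, 54.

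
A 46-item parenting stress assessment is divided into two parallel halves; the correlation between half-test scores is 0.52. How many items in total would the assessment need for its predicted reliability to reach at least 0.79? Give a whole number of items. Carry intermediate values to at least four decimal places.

Corrected full-test reliability: r_full = 2 × 0.52 / (1 + 0.52) ≈ 0.6842
n = r_tgt(1 − r_full) / [r_full(1 − r_tgt)] = 0.79 × 0.3158 / (0.6842 × 0.21) ≈ 1.7363
Items = 1.7363 × 46 ≈ 79.87 → 80

80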